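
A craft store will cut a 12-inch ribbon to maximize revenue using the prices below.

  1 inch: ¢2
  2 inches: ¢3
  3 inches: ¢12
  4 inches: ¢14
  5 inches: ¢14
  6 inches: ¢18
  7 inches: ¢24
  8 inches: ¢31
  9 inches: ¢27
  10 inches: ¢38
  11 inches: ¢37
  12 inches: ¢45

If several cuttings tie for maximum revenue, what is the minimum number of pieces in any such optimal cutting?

Consider every possible first cut. r[k] is the best of p[i]+r[k−i] over all sellable i≤k.
r[1] = 2
r[2] = max(2+2, 3+0) = 4
r[3] = max(2+4, 3+2, 12+0) = 12
r[4] = max(2+12, 3+4, 12+2, 14+0) = 14
r[5] = max(2+14, 3+12, 12+4, 14+2, 14+0) = 16
r[6] = max(2+16, 3+14, 12+12, 14+4, 14+2, 18+0) = 24
r[7] = max(2+24, 3+16, 12+14, …, 18+2, 24+0) = 26
r[8] = max(2+26, 3+24, 12+16, …, 24+2, 31+0) = 31
r[9] = max(2+31, 3+26, 12+24, …, 31+2, 27+0) = 36
r[10] = max(2+36, 3+31, 12+26, …, 27+2, 38+0) = 38
r[11] = max(2+38, 3+36, 12+31, …, 38+2, 37+0) = 43
r[12] = max(2+43, 3+38, 12+36, …, 37+2, 45+0) = 48
Maximum revenue is ¢48.
Now minimize piece count subject to staying optimal: for each k, pieces[k] = 1 + min over i with p[i]+r[k−i]=r[k] of pieces[k−i].
pieces[9] = 3
pieces[10] = 1
pieces[11] = 2
pieces[12] = 4

4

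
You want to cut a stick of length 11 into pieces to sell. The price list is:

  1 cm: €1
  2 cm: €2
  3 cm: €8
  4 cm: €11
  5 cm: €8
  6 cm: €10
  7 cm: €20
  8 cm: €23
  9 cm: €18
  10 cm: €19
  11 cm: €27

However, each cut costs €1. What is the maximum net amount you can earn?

Consider every possible first cut. v[k] is the best of p[i]+v[k−i] over all sellable i≤k, charging 1 whenever i<k.
v[1] = 1
v[2] = max(1+1-1, 2+0) = 2
v[3] = max(1+2-1, 2+1-1, 8+0) = 8
v[4] = max(1+8-1, 2+2-1, 8+1-1, 11+0) = 11
v[5] = max(1+11-1, 2+8-1, 8+2-1, 11+1-1, 8+0) = 11
v[6] = max(1+11-1, 2+11-1, 8+8-1, 11+2-1, 8+1-1, 10+0) = 15
v[7] = max(1+15-1, 2+11-1, 8+11-1, …, 10+1-1, 20+0) = 20
v[8] = max(1+20-1, 2+15-1, 8+11-1, …, 20+1-1, 23+0) = 23
v[9] = max(1+23-1, 2+20-1, 8+15-1, …, 23+1-1, 18+0) = 23
v[10] = max(1+23-1, 2+23-1, 8+20-1, …, 18+1-1, 19+0) = 27
v[11] = max(1+27-1, 2+23-1, 8+23-1, …, 19+1-1, 27+0) = 30
One optimal plan: pieces 8 + 3 (1 cut) → €31 − €1 = €30.

30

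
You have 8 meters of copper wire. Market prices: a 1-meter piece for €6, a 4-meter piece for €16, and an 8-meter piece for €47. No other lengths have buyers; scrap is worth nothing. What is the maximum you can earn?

Let best[k] be the best obtainable value from length k. For each k, try every first piece i and keep the best of price[i] + best[k−i].
best[1] = 6
best[2] = 12  (first piece 1, then best[1]=6)
best[3] = 18  (first piece 1, then best[2]=12)
best[4] = max(6+18, 16+0) = 24
best[5] = max(6+24, 16+6) = 30
best[6] = max(6+30, 16+12) = 36
best[7] = max(6+36, 16+18) = 42
best[8] = max(6+42, 16+24, 47+0) = 48
One optimal cutting: 1 + 1 + 1 + 1 + 1 + 1 + 1 + 1 → €48.

48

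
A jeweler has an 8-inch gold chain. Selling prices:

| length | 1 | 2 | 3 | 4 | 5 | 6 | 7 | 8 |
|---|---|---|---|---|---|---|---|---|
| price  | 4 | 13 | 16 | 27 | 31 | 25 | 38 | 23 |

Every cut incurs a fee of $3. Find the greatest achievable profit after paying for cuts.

Let r[k] be the best obtainable value from length k. For each k, try every first piece i and keep the best of price[i] + r[k−i] minus the 3 cut fee when i<k.
r[1] = 4
r[2] = max(4+4-3, 13+0) = 13
r[3] = max(4+13-3, 13+4-3, 16+0) = 16
r[4] = max(4+16-3, 13+13-3, 16+4-3, 27+0) = 27
r[5] = max(4+27-3, 13+16-3, 16+13-3, 27+4-3, 31+0) = 31
r[6] = max(4+31-3, 13+27-3, 16+16-3, 27+13-3, 31+4-3, 25+0) = 37
r[7] = max(4+37-3, 13+31-3, 16+27-3, …, 25+4-3, 38+0) = 41
r[8] = max(4+41-3, 13+37-3, 16+31-3, …, 38+4-3, 23+0) = 51
One optimal plan: pieces 4 + 4 (1 cut) → $54 − $3 = $51.

51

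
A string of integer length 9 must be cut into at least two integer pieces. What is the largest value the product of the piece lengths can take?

27

Let f[k] be the best product for length k (with at least one cut). For each first piece i, the rest contributes max(k−i, f[k−i]).
f[2] = 1×max(1,0) = 1×1 = 1
f[3] = 1×max(2,1) = 1×2 = 2
f[4] = 2×max(2,1) = 2×2 = 4
f[5] = 2×max(3,2) = 2×3 = 6
f[6] = 3×max(3,2) = 3×3 = 9
f[7] = 2×max(5,6) = 2×6 = 12
f[8] = 2×max(6,9) = 2×9 = 18
f[9] = 3×max(6,9) = 3×9 = 27
One optimal split: 3 + 3 + 3; product 3×3×3 = 27.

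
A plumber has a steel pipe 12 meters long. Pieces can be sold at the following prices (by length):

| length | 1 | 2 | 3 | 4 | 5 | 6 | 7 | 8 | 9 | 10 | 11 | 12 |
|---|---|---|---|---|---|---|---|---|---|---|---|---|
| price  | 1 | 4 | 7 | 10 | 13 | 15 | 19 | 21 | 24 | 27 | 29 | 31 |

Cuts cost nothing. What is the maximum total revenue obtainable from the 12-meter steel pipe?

Build v[k] bottom-up: v[k] = max over allowed piece i of (p[i] + v[k−i]).
v[1] = 1
v[2] = max(1+1, 4+0) = 4
v[3] = max(1+4, 4+1, 7+0) = 7
v[4] = max(1+7, 4+4, 7+1, 10+0) = 10
v[5] = max(1+10, 4+7, 7+4, 10+1, 13+0) = 13
v[6] = max(1+13, 4+10, 7+7, 10+4, 13+1, 15+0) = 15
v[7] = max(1+15, 4+13, 7+10, …, 15+1, 19+0) = 19
v[8] = max(1+19, 4+15, 7+13, …, 19+1, 21+0) = 21
v[9] = max(1+21, 4+19, 7+15, …, 21+1, 24+0) = 24
v[10] = max(1+24, 4+21, 7+19, …, 24+1, 27+0) = 27
v[11] = max(1+27, 4+24, 7+21, …, 27+1, 29+0) = 29
v[12] = max(1+29, 4+27, 7+24, …, 29+1, 31+0) = 32
One optimal cutting: 7 + 5 → $19 + $13 = $32.

32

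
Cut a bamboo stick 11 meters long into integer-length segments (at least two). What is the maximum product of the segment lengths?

54

Define m[k] = max over 1≤i<k of i · max(k−i, m[k−i]); the inner max lets the remainder stay uncut if that's better.
m[2] = 1*max(1,0) = 1*1 = 1
m[3] = 1*max(2,1) = 1*2 = 2
m[4] = 2*max(2,1) = 2*2 = 4
m[5] = 2*max(3,2) = 2*3 = 6
m[6] = 3*max(3,2) = 3*3 = 9
m[7] = 2*max(5,6) = 2*6 = 12
m[8] = 2*max(6,9) = 2*9 = 18
m[9] = 3*max(6,9) = 3*9 = 27
m[10] = 2*max(8,18) = 2*18 = 36
m[11] = 2*max(9,27) = 2*27 = 54
One optimal split: 3 + 3 + 3 + 2; product 3*3*3*2 = 54.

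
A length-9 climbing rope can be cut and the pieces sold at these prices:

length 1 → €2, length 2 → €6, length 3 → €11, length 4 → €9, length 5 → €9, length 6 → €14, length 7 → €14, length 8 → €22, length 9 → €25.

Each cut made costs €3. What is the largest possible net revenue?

27

Consider every possible first cut. v[k] is the best of p[i]+v[k−i] over all sellable i≤k, charging 3 whenever i<k.
v[1] = 2
v[2] = 6
v[3] = 11
v[4] = 10  (first piece 1, then v[3]=11)
v[5] = 14  (first piece 2, then v[3]=11)
v[6] = 19  (first piece 3, then v[3]=11)
v[7] = 18  (first piece 1, then v[6]=19)
v[8] = 22  (first piece 2, then v[6]=19)
v[9] = 27  (first piece 3, then v[6]=19)
One optimal plan: pieces 3 + 3 + 3 (2 cuts) → €33 − €6 = €27.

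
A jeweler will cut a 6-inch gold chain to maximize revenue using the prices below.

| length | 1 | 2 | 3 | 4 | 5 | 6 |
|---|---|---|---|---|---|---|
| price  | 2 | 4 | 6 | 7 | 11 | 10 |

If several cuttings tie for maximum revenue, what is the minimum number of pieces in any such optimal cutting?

2

Build r[k] bottom-up: r[k] = max over allowed piece i of (p[i] + r[k−i]).
r[1] = 2
r[2] = max(2+2, 4+0) = 4
r[3] = max(2+4, 4+2, 6+0) = 6
r[4] = max(2+6, 4+4, 6+2, 7+0) = 8
r[5] = max(2+8, 4+6, 6+4, 7+2, 11+0) = 11
r[6] = max(2+11, 4+8, 6+6, 7+4, 11+2, 10+0) = 13
Maximum revenue is $13.
Now minimize piece count subject to staying optimal: for each k, pieces[k] = 1 + min over i with p[i]+r[k−i]=r[k] of pieces[k−i].
pieces[3] = 1
pieces[4] = 2
pieces[5] = 1
pieces[6] = 2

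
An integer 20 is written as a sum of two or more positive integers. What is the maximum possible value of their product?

1458

Fill m[k] for k=2..20: at each k try every first piece i and multiply by the better of (k−i) uncut or m[k−i].
Small cases: m[2]=1, m[3]=2, m[4]=4, m[5]=6, m[6]=9, m[7]=12, m[8]=18, m[9]=27, m[10]=36, m[11]=54, m[12]=81, m[13]=108, m[14]=162, m[15]=243.
m[16] = 2·max(14,162) = 2·162 = 324
m[17] = 2·max(15,243) = 2·243 = 486
m[18] = 3·max(15,243) = 3·243 = 729
m[19] = 2·max(17,486) = 2·486 = 972
m[20] = 2·max(18,729) = 2·729 = 1458
One optimal split: 3 + 3 + 3 + 3 + 3 + 3 + 2; product 3·3·3·3·3·3·2 = 1458.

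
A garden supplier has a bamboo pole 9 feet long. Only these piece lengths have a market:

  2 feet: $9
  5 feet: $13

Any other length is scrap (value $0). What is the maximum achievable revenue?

36

Build f[k] bottom-up: f[k] = max over allowed piece i of (p[i] + f[k−i]).
f[1] = 0
f[2] = 9
f[3] = 9
f[4] = 18  (first piece 2, then f[2]=9)
f[5] = 18
f[6] = 27  (first piece 2, then f[4]=18)
f[7] = 27
f[8] = 36  (first piece 2, then f[6]=27)
f[9] = 36
One optimal cutting: pieces 2 + 2 + 2 + 2 with 1 foot of scrap → $36.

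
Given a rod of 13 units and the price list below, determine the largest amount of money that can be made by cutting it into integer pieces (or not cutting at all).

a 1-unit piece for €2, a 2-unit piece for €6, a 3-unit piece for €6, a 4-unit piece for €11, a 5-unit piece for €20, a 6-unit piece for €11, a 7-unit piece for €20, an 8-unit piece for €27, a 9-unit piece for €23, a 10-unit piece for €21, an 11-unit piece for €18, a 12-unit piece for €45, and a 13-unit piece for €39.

48

Build best[k] bottom-up: best[k] = max over allowed piece i of (p[i] + best[k−i]).
best[1] = 2
best[2] = max(2+2, 6+0) = 6
best[3] = max(2+6, 6+2, 6+0) = 8
best[4] = max(2+8, 6+6, 6+2, 11+0) = 12
best[5] = max(2+12, 6+8, 6+6, 11+2, 20+0) = 20
best[6] = max(2+20, 6+12, 6+8, 11+6, 20+2, 11+0) = 22
best[7] = max(2+22, 6+20, 6+12, …, 11+2, 20+0) = 26
best[8] = max(2+26, 6+22, 6+20, …, 20+2, 27+0) = 28
best[9] = max(2+28, 6+26, 6+22, …, 27+2, 23+0) = 32
best[10] = max(2+32, 6+28, 6+26, …, 23+2, 21+0) = 40
best[11] = max(2+40, 6+32, 6+28, …, 21+2, 18+0) = 42
best[12] = max(2+42, 6+40, 6+32, …, 18+2, 45+0) = 46
best[13] = max(2+46, 6+42, 6+40, …, 45+2, 39+0) = 48
One optimal cutting: 5 + 5 + 2 + 1 → €20 + €20 + €6 + €2 = €48.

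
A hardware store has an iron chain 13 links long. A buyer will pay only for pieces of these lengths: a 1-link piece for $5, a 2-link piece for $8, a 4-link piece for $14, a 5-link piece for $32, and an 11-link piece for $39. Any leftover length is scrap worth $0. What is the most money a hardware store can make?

Consider every possible first cut. r[k] is the best of p[i]+r[k−i] over all sellable i≤k.
r[1] = 5
r[2] = 10  (first piece 1, then r[1]=5)
r[3] = 15  (first piece 1, then r[2]=10)
r[4] = 20  (first piece 1, then r[3]=15)
r[5] = 32
r[6] = 37  (first piece 1, then r[5]=32)
r[7] = 42  (first piece 1, then r[6]=37)
r[8] = 47  (first piece 1, then r[7]=42)
r[9] = 52  (first piece 1, then r[8]=47)
r[10] = 64  (first piece 5, then r[5]=32)
r[11] = 69  (first piece 1, then r[10]=64)
r[12] = 74  (first piece 1, then r[11]=69)
r[13] = 79  (first piece 1, then r[12]=74)
One optimal cutting: 5 + 5 + 1 + 1 + 1 → $79.

79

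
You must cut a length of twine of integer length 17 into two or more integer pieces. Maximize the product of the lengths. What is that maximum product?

486

Define P[k] = max over 1≤i<k of i · max(k−i, P[k−i]); the inner max lets the remainder stay uncut if that's better.
P[2] = 1×max(1,0) = 1×1 = 1
P[3] = max(1×2, 2×1) = 2
P[4] = max(1×3, 2×2, 3×1) = 4
P[5] = max(1×4, 2×3, 3×2, 4×1) = 6
P[6] = max(1×6, 2×4, 3×3, 4×2, 5×1) = 9
P[7] = max(1×9, 2×6, 3×4, 4×3, 5×2, 6×1) = 12
P[8] = max(1×12, 2×9, 3×6, …, 6×2, 7×1) = 18
P[9] = max(1×18, 2×12, 3×9, …, 7×2, 8×1) = 27
P[10] = max(1×27, 2×18, 3×12, …, 8×2, 9×1) = 36
P[11] = max(1×36, 2×27, 3×18, …, 9×2, 10×1) = 54
P[12] = max(1×54, 2×36, 3×27, …, 10×2, 11×1) = 81
P[13] = max(1×81, 2×54, 3×36, …, 11×2, 12×1) = 108
P[14] = max(1×108, 2×81, 3×54, …, 12×2, 13×1) = 162
P[15] = max(1×162, 2×108, 3×81, …, 13×2, 14×1) = 243
P[16] = max(1×243, 2×162, 3×108, …, 14×2, 15×1) = 324
P[17] = max(1×324, 2×243, 3×162, …, 15×2, 16×1) = 486
One optimal split: 3 + 3 + 3 + 3 + 3 + 2; product 3×3×3×3×3×2 = 486.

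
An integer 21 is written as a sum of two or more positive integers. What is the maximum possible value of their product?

Fill P[k] for k=2..21: at each k try every first piece i and multiply by the better of (k−i) uncut or P[k−i].
Small cases: P[2]=1, P[3]=2, P[4]=4, P[5]=6, P[6]=9, P[7]=12, P[8]=18, P[9]=27, P[10]=36, P[11]=54, P[12]=81, P[13]=108.
P[14] = max(1×108, 2×81, 3×54, …, 12×2, 13×1) = 162
P[15] = max(1×162, 2×108, 3×81, …, 13×2, 14×1) = 243
P[16] = max(1×243, 2×162, 3×108, …, 14×2, 15×1) = 324
P[17] = max(1×324, 2×243, 3×162, …, 15×2, 16×1) = 486
P[18] = max(1×486, 2×324, 3×243, …, 16×2, 17×1) = 729
P[19] = max(1×729, 2×486, 3×324, …, 17×2, 18×1) = 972
P[20] = max(1×972, 2×729, 3×486, …, 18×2, 19×1) = 1458
P[21] = max(1×1458, 2×972, 3×729, …, 19×2, 20×1) = 2187
One optimal split: 3 + 3 + 3 + 3 + 3 + 3 + 3; product 3×3×3×3×3×3×3 = 2187.

2187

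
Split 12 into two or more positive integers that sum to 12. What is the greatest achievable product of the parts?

81

Let P[k] be the best product for length k (with at least one cut). For each first piece i, the rest contributes max(k−i, P[k−i]).
P[2] = 1*max(1,0) = 1*1 = 1
P[3] = 1*max(2,1) = 1*2 = 2
P[4] = 2*max(2,1) = 2*2 = 4
P[5] = 2*max(3,2) = 2*3 = 6
P[6] = 3*max(3,2) = 3*3 = 9
P[7] = 2*max(5,6) = 2*6 = 12
P[8] = 2*max(6,9) = 2*9 = 18
P[9] = 3*max(6,9) = 3*9 = 27
P[10] = 2*max(8,18) = 2*18 = 36
P[11] = 2*max(9,27) = 2*27 = 54
P[12] = 3*max(9,27) = 3*27 = 81
One optimal split: 3 + 3 + 3 + 3; product 3*3*3*3 = 81.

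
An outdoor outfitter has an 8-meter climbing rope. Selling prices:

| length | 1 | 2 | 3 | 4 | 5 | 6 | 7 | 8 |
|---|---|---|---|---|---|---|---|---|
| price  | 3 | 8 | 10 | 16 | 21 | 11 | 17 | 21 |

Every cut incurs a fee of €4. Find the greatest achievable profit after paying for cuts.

28

Build r[k] bottom-up: r[k] = max over allowed piece i of (p[i] + r[k−i]) − 4 per cut.
r[1] = 3
r[2] = max(3+3-4, 8+0) = 8
r[3] = max(3+8-4, 8+3-4, 10+0) = 10
r[4] = max(3+10-4, 8+8-4, 10+3-4, 16+0) = 16
r[5] = max(3+16-4, 8+10-4, 10+8-4, 16+3-4, 21+0) = 21
r[6] = max(3+21-4, 8+16-4, 10+10-4, 16+8-4, 21+3-4, 11+0) = 20
r[7] = max(3+20-4, 8+21-4, 10+16-4, …, 11+3-4, 17+0) = 25
r[8] = max(3+25-4, 8+20-4, 10+21-4, …, 17+3-4, 21+0) = 28
One optimal plan: pieces 4 + 4 (1 cut) → €32 − €4 = €28.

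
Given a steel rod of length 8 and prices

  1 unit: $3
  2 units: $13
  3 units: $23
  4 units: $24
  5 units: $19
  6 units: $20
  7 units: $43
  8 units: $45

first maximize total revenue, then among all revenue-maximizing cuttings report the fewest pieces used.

Let r[k] be the best obtainable value from length k. For each k, try every first piece i and keep the best of price[i] + r[k−i].
r[1] = 3
r[2] = 13
r[3] = 23
r[4] = 26  (first piece 1, then r[3]=23)
r[5] = 36  (first piece 2, then r[3]=23)
r[6] = 46  (first piece 3, then r[3]=23)
r[7] = 49  (first piece 1, then r[6]=46)
r[8] = 59  (first piece 2, then r[6]=46)
Maximum revenue is $59.
Now minimize piece count subject to staying optimal: for each k, pieces[k] = 1 + min over i with p[i]+r[k−i]=r[k] of pieces[k−i].
pieces[5] = 2
pieces[6] = 2
pieces[7] = 3
pieces[8] = 3

3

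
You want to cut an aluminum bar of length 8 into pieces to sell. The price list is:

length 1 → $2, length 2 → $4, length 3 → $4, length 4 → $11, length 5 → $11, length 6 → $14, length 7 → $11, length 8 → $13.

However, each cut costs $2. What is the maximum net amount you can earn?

20

Let net[k] be the best obtainable value from length k. For each k, try every first piece i and keep the best of price[i] + net[k−i] minus the 2 cut fee when i<k.
net[1] = 2
net[2] = 4
net[3] = 4  (first piece 1, then net[2]=4)
net[4] = 11
net[5] = 11  (first piece 1, then net[4]=11)
net[6] = 14
net[7] = 14  (first piece 1, then net[6]=14)
net[8] = 20  (first piece 4, then net[4]=11)
One optimal plan: pieces 4 + 4 (1 cut) → $22 − $2 = $20.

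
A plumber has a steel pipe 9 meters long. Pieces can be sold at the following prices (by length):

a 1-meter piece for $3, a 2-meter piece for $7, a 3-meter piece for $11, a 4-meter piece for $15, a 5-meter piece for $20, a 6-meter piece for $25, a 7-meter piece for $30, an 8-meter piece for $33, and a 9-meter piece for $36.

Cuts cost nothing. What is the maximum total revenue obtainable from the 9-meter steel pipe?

Build v[k] bottom-up: v[k] = max over allowed piece i of (p[i] + v[k−i]).
v[1] = 3
v[2] = max(3+3, 7+0) = 7
v[3] = max(3+7, 7+3, 11+0) = 11
v[4] = max(3+11, 7+7, 11+3, 15+0) = 15
v[5] = max(3+15, 7+11, 11+7, 15+3, 20+0) = 20
v[6] = max(3+20, 7+15, 11+11, 15+7, 20+3, 25+0) = 25
v[7] = max(3+25, 7+20, 11+15, …, 25+3, 30+0) = 30
v[8] = max(3+30, 7+25, 11+20, …, 30+3, 33+0) = 33
v[9] = max(3+33, 7+30, 11+25, …, 33+3, 36+0) = 37
One optimal cutting: 7 + 2 → $30 + $7 = $37.

37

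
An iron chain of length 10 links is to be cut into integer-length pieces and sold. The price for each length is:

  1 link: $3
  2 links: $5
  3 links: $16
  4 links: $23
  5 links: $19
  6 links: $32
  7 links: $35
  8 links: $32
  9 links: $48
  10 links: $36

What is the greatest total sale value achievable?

Build R[k] bottom-up: R[k] = max over allowed piece i of (p[i] + R[k−i]).
R[1] = 3
R[2] = max(3+3, 5+0) = 6
R[3] = max(3+6, 5+3, 16+0) = 16
R[4] = max(3+16, 5+6, 16+3, 23+0) = 23
R[5] = max(3+23, 5+16, 16+6, 23+3, 19+0) = 26
R[6] = max(3+26, 5+23, 16+16, 23+6, 19+3, 32+0) = 32
R[7] = max(3+32, 5+26, 16+23, …, 32+3, 35+0) = 39
R[8] = max(3+39, 5+32, 16+26, …, 35+3, 32+0) = 46
R[9] = max(3+46, 5+39, 16+32, …, 32+3, 48+0) = 49
R[10] = max(3+49, 5+46, 16+39, …, 48+3, 36+0) = 55
One optimal cutting: 4 + 3 + 3 → $23 + $16 + $16 = $55.

55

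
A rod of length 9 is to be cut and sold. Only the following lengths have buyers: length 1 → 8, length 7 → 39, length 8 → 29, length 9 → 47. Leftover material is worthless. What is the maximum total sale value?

Consider every possible first cut. f[k] is the best of p[i]+f[k−i] over all sellable i≤k.
f[1] = 8
f[2] = 16  (first piece 1, then f[1]=8)
f[3] = 24  (first piece 1, then f[2]=16)
f[4] = 32  (first piece 1, then f[3]=24)
f[5] = 40  (first piece 1, then f[4]=32)
f[6] = 48  (first piece 1, then f[5]=40)
f[7] = max(8+48, 39+0) = 56
f[8] = max(8+56, 39+8, 29+0) = 64
f[9] = max(8+64, 39+16, 29+8, 47+0) = 72
One optimal cutting: 1 + 1 + 1 + 1 + 1 + 1 + 1 + 1 + 1 → 72.

72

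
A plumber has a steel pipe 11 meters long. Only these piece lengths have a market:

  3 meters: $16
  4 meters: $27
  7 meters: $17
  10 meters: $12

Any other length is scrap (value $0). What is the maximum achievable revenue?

70

Let r[k] be the best obtainable value from length k. For each k, try every first piece i and keep the best of price[i] + r[k−i].
r[1] = 0
r[2] = 0
r[3] = 16
r[4] = max(16+0, 27+0) = 27
r[5] = max(16+0, 27+0) = 27
r[6] = max(16+16, 27+0) = 32
r[7] = max(16+27, 27+16, 17+0) = 43
r[8] = max(16+27, 27+27, 17+0) = 54
r[9] = max(16+32, 27+27, 17+0) = 54
r[10] = max(16+43, 27+32, 17+16, 12+0) = 59
r[11] = max(16+54, 27+43, 17+27, 12+0) = 70
One optimal cutting: 4 + 4 + 3 → $70.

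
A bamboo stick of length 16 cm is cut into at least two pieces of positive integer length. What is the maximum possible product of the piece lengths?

324

Fill f[k] for k=2..16: at each k try every first piece i and multiply by the better of (k−i) uncut or f[k−i].
f[2] = 1·max(1,0) = 1·1 = 1
f[3] = max(1·2, 2·1) = 2
f[4] = max(1·3, 2·2, 3·1) = 4
f[5] = max(1·4, 2·3, 3·2, 4·1) = 6
f[6] = max(1·6, 2·4, 3·3, 4·2, 5·1) = 9
f[7] = max(1·9, 2·6, 3·4, 4·3, 5·2, 6·1) = 12
f[8] = max(1·12, 2·9, 3·6, …, 6·2, 7·1) = 18
f[9] = max(1·18, 2·12, 3·9, …, 7·2, 8·1) = 27
f[10] = max(1·27, 2·18, 3·12, …, 8·2, 9·1) = 36
f[11] = max(1·36, 2·27, 3·18, …, 9·2, 10·1) = 54
f[12] = max(1·54, 2·36, 3·27, …, 10·2, 11·1) = 81
f[13] = max(1·81, 2·54, 3·36, …, 11·2, 12·1) = 108
f[14] = max(1·108, 2·81, 3·54, …, 12·2, 13·1) = 162
f[15] = max(1·162, 2·108, 3·81, …, 13·2, 14·1) = 243
f[16] = max(1·243, 2·162, 3·108, …, 14·2, 15·1) = 324
One optimal split: 3 + 3 + 3 + 3 + 2 + 2; product 3·3·3·3·2·2 = 324.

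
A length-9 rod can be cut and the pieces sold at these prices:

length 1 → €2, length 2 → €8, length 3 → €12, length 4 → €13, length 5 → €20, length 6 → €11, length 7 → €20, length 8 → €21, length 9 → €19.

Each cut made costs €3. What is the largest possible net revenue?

30

Consider every possible first cut. v[k] is the best of p[i]+v[k−i] over all sellable i≤k, charging 3 whenever i<k.
v[1] = 2
v[2] = max(2+2-3, 8+0) = 8
v[3] = max(2+8-3, 8+2-3, 12+0) = 12
v[4] = max(2+12-3, 8+8-3, 12+2-3, 13+0) = 13
v[5] = max(2+13-3, 8+12-3, 12+8-3, 13+2-3, 20+0) = 20
v[6] = max(2+20-3, 8+13-3, 12+12-3, 13+8-3, 20+2-3, 11+0) = 21
v[7] = max(2+21-3, 8+20-3, 12+13-3, …, 11+2-3, 20+0) = 25
v[8] = max(2+25-3, 8+21-3, 12+20-3, …, 20+2-3, 21+0) = 29
v[9] = max(2+29-3, 8+25-3, 12+21-3, …, 21+2-3, 19+0) = 30
One optimal plan: pieces 5 + 2 + 2 (2 cuts) → €36 − €6 = €30.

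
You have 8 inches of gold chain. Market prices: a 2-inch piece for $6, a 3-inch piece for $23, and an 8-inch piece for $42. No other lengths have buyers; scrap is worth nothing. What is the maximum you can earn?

Build r[k] bottom-up: r[k] = max over allowed piece i of (p[i] + r[k−i]).
r[1] = 0
r[2] = 6
r[3] = 23
r[4] = 23
r[5] = 29  (first piece 2, then r[3]=23)
r[6] = 46  (first piece 3, then r[3]=23)
r[7] = 46
r[8] = 52  (first piece 2, then r[6]=46)
One optimal cutting: 3 + 3 + 2 → $52.

52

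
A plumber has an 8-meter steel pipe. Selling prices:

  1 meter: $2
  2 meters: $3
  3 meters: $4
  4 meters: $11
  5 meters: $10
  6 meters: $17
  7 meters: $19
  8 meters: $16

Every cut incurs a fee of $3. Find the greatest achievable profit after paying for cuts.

Let net[k] be the best obtainable value from length k. For each k, try every first piece i and keep the best of price[i] + net[k−i] minus the 3 cut fee when i<k.
net[1] = 2
net[2] = max(2+2-3, 3+0) = 3
net[3] = max(2+3-3, 3+2-3, 4+0) = 4
net[4] = max(2+4-3, 3+3-3, 4+2-3, 11+0) = 11
net[5] = max(2+11-3, 3+4-3, 4+3-3, 11+2-3, 10+0) = 10
net[6] = max(2+10-3, 3+11-3, 4+4-3, 11+3-3, 10+2-3, 17+0) = 17
net[7] = max(2+17-3, 3+10-3, 4+11-3, …, 17+2-3, 19+0) = 19
net[8] = max(2+19-3, 3+17-3, 4+10-3, …, 19+2-3, 16+0) = 19
One optimal plan: pieces 4 + 4 (1 cut) → $22 − $3 = $19.

19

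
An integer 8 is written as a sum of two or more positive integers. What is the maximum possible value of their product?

18

Fill prod[k] for k=2..8: at each k try every first piece i and multiply by the better of (k−i) uncut or prod[k−i].
prod[2] = 1·max(1,0) = 1·1 = 1
prod[3] = max(1·2, 2·1) = 2
prod[4] = max(1·3, 2·2, 3·1) = 4
prod[5] = max(1·4, 2·3, 3·2, 4·1) = 6
prod[6] = max(1·6, 2·4, 3·3, 4·2, 5·1) = 9
prod[7] = max(1·9, 2·6, 3·4, 4·3, 5·2, 6·1) = 12
prod[8] = max(1·12, 2·9, 3·6, …, 6·2, 7·1) = 18
One optimal split: 3 + 3 + 2; product 3·3·2 = 18.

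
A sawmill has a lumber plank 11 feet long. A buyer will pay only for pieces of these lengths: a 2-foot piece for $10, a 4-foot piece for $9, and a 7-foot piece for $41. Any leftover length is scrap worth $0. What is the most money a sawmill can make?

Build f[k] bottom-up: f[k] = max over allowed piece i of (p[i] + f[k−i]).
f[1] = 0
f[2] = 10
f[3] = 10
f[4] = 20  (first piece 2, then f[2]=10)
f[5] = 20
f[6] = 30  (first piece 2, then f[4]=20)
f[7] = 41
f[8] = 41
f[9] = 51  (first piece 2, then f[7]=41)
f[10] = 51
f[11] = 61  (first piece 2, then f[9]=51)
One optimal cutting: 7 + 2 + 2 → $61.

61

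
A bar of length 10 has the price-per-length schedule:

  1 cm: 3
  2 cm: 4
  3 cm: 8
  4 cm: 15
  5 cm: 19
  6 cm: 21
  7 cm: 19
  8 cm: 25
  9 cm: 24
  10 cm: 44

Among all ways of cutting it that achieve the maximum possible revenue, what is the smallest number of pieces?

1

Build r[k] bottom-up: r[k] = max over allowed piece i of (p[i] + r[k−i]).
r[1] = 3
r[2] = max(3+3, 4+0) = 6
r[3] = max(3+6, 4+3, 8+0) = 9
r[4] = max(3+9, 4+6, 8+3, 15+0) = 15
r[5] = max(3+15, 4+9, 8+6, 15+3, 19+0) = 19
r[6] = max(3+19, 4+15, 8+9, 15+6, 19+3, 21+0) = 22
r[7] = max(3+22, 4+19, 8+15, …, 21+3, 19+0) = 25
r[8] = max(3+25, 4+22, 8+19, …, 19+3, 25+0) = 30
r[9] = max(3+30, 4+25, 8+22, …, 25+3, 24+0) = 34
r[10] = max(3+34, 4+30, 8+25, …, 24+3, 44+0) = 44
Maximum revenue is 44.
Now minimize piece count subject to staying optimal: for each k, pieces[k] = 1 + min over i with p[i]+r[k−i]=r[k] of pieces[k−i].
pieces[7] = 3
pieces[8] = 2
pieces[9] = 2
pieces[10] = 1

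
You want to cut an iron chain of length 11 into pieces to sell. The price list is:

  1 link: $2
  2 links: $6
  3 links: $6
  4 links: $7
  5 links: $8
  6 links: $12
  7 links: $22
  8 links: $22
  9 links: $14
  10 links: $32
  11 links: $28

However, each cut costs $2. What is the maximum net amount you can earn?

Consider every possible first cut. net[k] is the best of p[i]+net[k−i] over all sellable i≤k, charging 2 whenever i<k.
net[1] = 2
net[2] = max(2+2-2, 6+0) = 6
net[3] = max(2+6-2, 6+2-2, 6+0) = 6
net[4] = max(2+6-2, 6+6-2, 6+2-2, 7+0) = 10
net[5] = max(2+10-2, 6+6-2, 6+6-2, 7+2-2, 8+0) = 10
net[6] = max(2+10-2, 6+10-2, 6+6-2, 7+6-2, 8+2-2, 12+0) = 14
net[7] = max(2+14-2, 6+10-2, 6+10-2, …, 12+2-2, 22+0) = 22
net[8] = max(2+22-2, 6+14-2, 6+10-2, …, 22+2-2, 22+0) = 22
net[9] = max(2+22-2, 6+22-2, 6+14-2, …, 22+2-2, 14+0) = 26
net[10] = max(2+26-2, 6+22-2, 6+22-2, …, 14+2-2, 32+0) = 32
net[11] = max(2+32-2, 6+26-2, 6+22-2, …, 32+2-2, 28+0) = 32
One optimal plan: pieces 10 + 1 (1 cut) → $34 − $2 = $32.

32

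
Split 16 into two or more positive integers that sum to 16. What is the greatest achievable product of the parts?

324

Define P[k] = max over 1≤i<k of i · max(k−i, P[k−i]); the inner max lets the remainder stay uncut if that's better.
Small cases: P[2]=1, P[3]=2, P[4]=4, P[5]=6, P[6]=9, P[7]=12, P[8]=18.
P[9] = max(1*18, 2*12, 3*9, …, 7*2, 8*1) = 27
P[10] = max(1*27, 2*18, 3*12, …, 8*2, 9*1) = 36
P[11] = max(1*36, 2*27, 3*18, …, 9*2, 10*1) = 54
P[12] = max(1*54, 2*36, 3*27, …, 10*2, 11*1) = 81
P[13] = max(1*81, 2*54, 3*36, …, 11*2, 12*1) = 108
P[14] = max(1*108, 2*81, 3*54, …, 12*2, 13*1) = 162
P[15] = max(1*162, 2*108, 3*81, …, 13*2, 14*1) = 243
P[16] = max(1*243, 2*162, 3*108, …, 14*2, 15*1) = 324
One optimal split: 3 + 3 + 3 + 3 + 2 + 2; product 3*3*3*3*2*2 = 324.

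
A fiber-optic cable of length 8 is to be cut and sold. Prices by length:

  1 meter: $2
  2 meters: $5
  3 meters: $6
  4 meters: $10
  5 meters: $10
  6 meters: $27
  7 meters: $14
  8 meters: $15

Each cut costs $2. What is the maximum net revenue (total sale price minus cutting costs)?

Let r[k] be the best obtainable value from length k. For each k, try every first piece i and keep the best of price[i] + r[k−i] minus the 2 cut fee when i<k.
r[1] = 2
r[2] = 5
r[3] = 6
r[4] = 10
r[5] = 10  (first piece 1, then r[4]=10)
r[6] = 27
r[7] = 27  (first piece 1, then r[6]=27)
r[8] = 30  (first piece 2, then r[6]=27)
One optimal plan: pieces 6 + 2 (1 cut) → $32 − $2 = $30.

30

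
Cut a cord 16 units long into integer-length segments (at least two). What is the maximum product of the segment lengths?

Fill g[k] for k=2..16: at each k try every first piece i and multiply by the better of (k−i) uncut or g[k−i].
g[2] = 1·max(1,0) = 1·1 = 1
g[3] = 1·max(2,1) = 1·2 = 2
g[4] = 2·max(2,1) = 2·2 = 4
g[5] = 2·max(3,2) = 2·3 = 6
g[6] = 3·max(3,2) = 3·3 = 9
g[7] = 2·max(5,6) = 2·6 = 12
g[8] = 2·max(6,9) = 2·9 = 18
g[9] = 3·max(6,9) = 3·9 = 27
g[10] = 2·max(8,18) = 2·18 = 36
g[11] = 2·max(9,27) = 2·27 = 54
g[12] = 3·max(9,27) = 3·27 = 81
g[13] = 2·max(11,54) = 2·54 = 108
g[14] = 2·max(12,81) = 2·81 = 162
g[15] = 3·max(12,81) = 3·81 = 243
g[16] = 2·max(14,162) = 2·162 = 324
One optimal split: 3 + 3 + 3 + 3 + 2 + 2; product 3·3·3·3·2·2 = 324.

324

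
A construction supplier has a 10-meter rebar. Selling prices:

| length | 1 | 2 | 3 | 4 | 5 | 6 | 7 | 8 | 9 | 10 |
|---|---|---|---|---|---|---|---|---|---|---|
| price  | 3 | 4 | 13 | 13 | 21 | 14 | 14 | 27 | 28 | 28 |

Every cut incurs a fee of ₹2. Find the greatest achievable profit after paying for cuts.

40

Build r[k] bottom-up: r[k] = max over allowed piece i of (p[i] + r[k−i]) − 2 per cut.
r[1] = 3
r[2] = max(3+3-2, 4+0) = 4
r[3] = max(3+4-2, 4+3-2, 13+0) = 13
r[4] = max(3+13-2, 4+4-2, 13+3-2, 13+0) = 14
r[5] = max(3+14-2, 4+13-2, 13+4-2, 13+3-2, 21+0) = 21
r[6] = max(3+21-2, 4+14-2, 13+13-2, 13+4-2, 21+3-2, 14+0) = 24
r[7] = max(3+24-2, 4+21-2, 13+14-2, …, 14+3-2, 14+0) = 25
r[8] = max(3+25-2, 4+24-2, 13+21-2, …, 14+3-2, 27+0) = 32
r[9] = max(3+32-2, 4+25-2, 13+24-2, …, 27+3-2, 28+0) = 35
r[10] = max(3+35-2, 4+32-2, 13+25-2, …, 28+3-2, 28+0) = 40
One optimal plan: pieces 5 + 5 (1 cut) → ₹42 − ₹2 = ₹40.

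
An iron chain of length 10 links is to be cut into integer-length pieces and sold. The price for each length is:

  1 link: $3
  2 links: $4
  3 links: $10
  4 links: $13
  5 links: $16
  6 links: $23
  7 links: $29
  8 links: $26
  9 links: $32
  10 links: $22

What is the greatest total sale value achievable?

39

Let best[k] be the best obtainable value from length k. For each k, try every first piece i and keep the best of price[i] + best[k−i].
best[1] = 3
best[2] = 6  (first piece 1, then best[1]=3)
best[3] = 10
best[4] = 13  (first piece 1, then best[3]=10)
best[5] = 16  (first piece 1, then best[4]=13)
best[6] = 23
best[7] = 29
best[8] = 32  (first piece 1, then best[7]=29)
best[9] = 35  (first piece 1, then best[8]=32)
best[10] = 39  (first piece 3, then best[7]=29)
One optimal cutting: 7 + 3 → $29 + $10 = $39.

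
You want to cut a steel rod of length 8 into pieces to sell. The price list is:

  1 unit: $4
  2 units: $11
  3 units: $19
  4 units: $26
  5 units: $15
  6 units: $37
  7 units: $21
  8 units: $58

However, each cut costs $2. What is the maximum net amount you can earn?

58

Let v[k] be the best obtainable value from length k. For each k, try every first piece i and keep the best of price[i] + v[k−i] minus the 2 cut fee when i<k.
v[1] = 4
v[2] = max(4+4-2, 11+0) = 11
v[3] = max(4+11-2, 11+4-2, 19+0) = 19
v[4] = max(4+19-2, 11+11-2, 19+4-2, 26+0) = 26
v[5] = max(4+26-2, 11+19-2, 19+11-2, 26+4-2, 15+0) = 28
v[6] = max(4+28-2, 11+26-2, 19+19-2, 26+11-2, 15+4-2, 37+0) = 37
v[7] = max(4+37-2, 11+28-2, 19+26-2, …, 37+4-2, 21+0) = 43
v[8] = max(4+43-2, 11+37-2, 19+28-2, …, 21+4-2, 58+0) = 58
Best is to make no cuts and sell whole for $58.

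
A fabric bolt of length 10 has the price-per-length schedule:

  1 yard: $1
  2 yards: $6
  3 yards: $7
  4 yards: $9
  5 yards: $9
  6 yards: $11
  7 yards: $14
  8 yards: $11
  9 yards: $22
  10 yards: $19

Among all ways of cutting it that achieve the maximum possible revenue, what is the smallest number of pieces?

Let r[k] be the best obtainable value from length k. For each k, try every first piece i and keep the best of price[i] + r[k−i].
r[1] = 1
r[2] = 6
r[3] = 7  (first piece 1, then r[2]=6)
r[4] = 12  (first piece 2, then r[2]=6)
r[5] = 13  (first piece 1, then r[4]=12)
r[6] = 18  (first piece 2, then r[4]=12)
r[7] = 19  (first piece 1, then r[6]=18)
r[8] = 24  (first piece 2, then r[6]=18)
r[9] = 25  (first piece 1, then r[8]=24)
r[10] = 30  (first piece 2, then r[8]=24)
Maximum revenue is $30.
Now minimize piece count subject to staying optimal: for each k, pieces[k] = 1 + min over i with p[i]+r[k−i]=r[k] of pieces[k−i].
pieces[7] = 3
pieces[8] = 4
pieces[9] = 4
pieces[10] = 5

5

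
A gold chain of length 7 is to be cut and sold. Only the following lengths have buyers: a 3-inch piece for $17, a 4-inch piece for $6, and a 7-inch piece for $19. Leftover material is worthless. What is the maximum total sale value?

Build best[k] bottom-up: best[k] = max over allowed piece i of (p[i] + best[k−i]).
best[1] = 0
best[2] = 0
best[3] = 17
best[4] = max(17+0, 6+0) = 17
best[5] = max(17+0, 6+0) = 17
best[6] = max(17+17, 6+0) = 34
best[7] = max(17+17, 6+17, 19+0) = 34
One optimal cutting: pieces 3 + 3 with 1 inch of scrap → $34.

34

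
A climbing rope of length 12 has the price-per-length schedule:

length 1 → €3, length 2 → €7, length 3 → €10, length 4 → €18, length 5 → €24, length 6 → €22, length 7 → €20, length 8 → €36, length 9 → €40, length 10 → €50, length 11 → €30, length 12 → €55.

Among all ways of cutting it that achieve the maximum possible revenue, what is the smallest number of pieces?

Build r[k] bottom-up: r[k] = max over allowed piece i of (p[i] + r[k−i]).
r[1] = 3
r[2] = max(3+3, 7+0) = 7
r[3] = max(3+7, 7+3, 10+0) = 10
r[4] = max(3+10, 7+7, 10+3, 18+0) = 18
r[5] = max(3+18, 7+10, 10+7, 18+3, 24+0) = 24
r[6] = max(3+24, 7+18, 10+10, 18+7, 24+3, 22+0) = 27
r[7] = max(3+27, 7+24, 10+18, …, 22+3, 20+0) = 31
r[8] = max(3+31, 7+27, 10+24, …, 20+3, 36+0) = 36
r[9] = max(3+36, 7+31, 10+27, …, 36+3, 40+0) = 42
r[10] = max(3+42, 7+36, 10+31, …, 40+3, 50+0) = 50
r[11] = max(3+50, 7+42, 10+36, …, 50+3, 30+0) = 53
r[12] = max(3+53, 7+50, 10+42, …, 30+3, 55+0) = 57
Maximum revenue is €57.
Now minimize piece count subject to staying optimal: for each k, pieces[k] = 1 + min over i with p[i]+r[k−i]=r[k] of pieces[k−i].
pieces[9] = 2
pieces[10] = 1
pieces[11] = 2
pieces[12] = 2

2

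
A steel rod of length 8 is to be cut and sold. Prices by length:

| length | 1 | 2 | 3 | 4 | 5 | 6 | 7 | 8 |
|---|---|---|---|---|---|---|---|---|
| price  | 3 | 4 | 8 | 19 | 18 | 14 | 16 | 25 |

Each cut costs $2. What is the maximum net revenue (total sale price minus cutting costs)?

Build r[k] bottom-up: r[k] = max over allowed piece i of (p[i] + r[k−i]) − 2 per cut.
r[1] = 3
r[2] = 4  (first piece 1, then r[1]=3)
r[3] = 8
r[4] = 19
r[5] = 20  (first piece 1, then r[4]=19)
r[6] = 21  (first piece 1, then r[5]=20)
r[7] = 25  (first piece 3, then r[4]=19)
r[8] = 36  (first piece 4, then r[4]=19)
One optimal plan: pieces 4 + 4 (1 cut) → $38 − $2 = $36.

36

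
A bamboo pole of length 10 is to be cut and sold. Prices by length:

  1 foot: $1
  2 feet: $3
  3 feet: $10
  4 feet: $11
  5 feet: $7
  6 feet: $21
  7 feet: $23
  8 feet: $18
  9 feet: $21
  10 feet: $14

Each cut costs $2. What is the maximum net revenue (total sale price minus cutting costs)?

Consider every possible first cut. r[k] is the best of p[i]+r[k−i] over all sellable i≤k, charging 2 whenever i<k.
r[1] = 1
r[2] = 3
r[3] = 10
r[4] = 11
r[5] = 11  (first piece 2, then r[3]=10)
r[6] = 21
r[7] = 23
r[8] = 22  (first piece 1, then r[7]=23)
r[9] = 29  (first piece 3, then r[6]=21)
r[10] = 31  (first piece 3, then r[7]=23)
One optimal plan: pieces 7 + 3 (1 cut) → $33 − $2 = $31.

31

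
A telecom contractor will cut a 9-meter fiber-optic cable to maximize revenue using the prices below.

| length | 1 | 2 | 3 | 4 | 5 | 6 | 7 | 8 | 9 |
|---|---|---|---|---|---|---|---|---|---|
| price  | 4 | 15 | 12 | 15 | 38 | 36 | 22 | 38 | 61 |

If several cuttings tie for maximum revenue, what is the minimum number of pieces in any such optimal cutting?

Consider every possible first cut. r[k] is the best of p[i]+r[k−i] over all sellable i≤k.
r[1] = 4
r[2] = max(4+4, 15+0) = 15
r[3] = max(4+15, 15+4, 12+0) = 19
r[4] = max(4+19, 15+15, 12+4, 15+0) = 30
r[5] = max(4+30, 15+19, 12+15, 15+4, 38+0) = 38
r[6] = max(4+38, 15+30, 12+19, 15+15, 38+4, 36+0) = 45
r[7] = max(4+45, 15+38, 12+30, …, 36+4, 22+0) = 53
r[8] = max(4+53, 15+45, 12+38, …, 22+4, 38+0) = 60
r[9] = max(4+60, 15+53, 12+45, …, 38+4, 61+0) = 68
Maximum revenue is $68.
Now minimize piece count subject to staying optimal: for each k, pieces[k] = 1 + min over i with p[i]+r[k−i]=r[k] of pieces[k−i].
pieces[6] = 3
pieces[7] = 2
pieces[8] = 4
pieces[9] = 3

3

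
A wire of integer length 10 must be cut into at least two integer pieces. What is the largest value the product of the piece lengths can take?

36

Let m[k] be the best product for length k (with at least one cut). For each first piece i, the rest contributes max(k−i, m[k−i]).
m[2] = 1*max(1,0) = 1*1 = 1
m[3] = 1*max(2,1) = 1*2 = 2
m[4] = 2*max(2,1) = 2*2 = 4
m[5] = 2*max(3,2) = 2*3 = 6
m[6] = 3*max(3,2) = 3*3 = 9
m[7] = 2*max(5,6) = 2*6 = 12
m[8] = 2*max(6,9) = 2*9 = 18
m[9] = 3*max(6,9) = 3*9 = 27
m[10] = 2*max(8,18) = 2*18 = 36
One optimal split: 3 + 3 + 2 + 2; product 3*3*2*2 = 36.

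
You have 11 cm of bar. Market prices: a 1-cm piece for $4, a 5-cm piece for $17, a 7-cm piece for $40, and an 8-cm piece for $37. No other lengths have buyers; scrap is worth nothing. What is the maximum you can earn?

Let best[k] be the best obtainable value from length k. For each k, try every first piece i and keep the best of price[i] + best[k−i].
best[1] = 4
best[2] = 8  (first piece 1, then best[1]=4)
best[3] = 12  (first piece 1, then best[2]=8)
best[4] = 16  (first piece 1, then best[3]=12)
best[5] = 20  (first piece 1, then best[4]=16)
best[6] = 24  (first piece 1, then best[5]=20)
best[7] = 40
best[8] = 44  (first piece 1, then best[7]=40)
best[9] = 48  (first piece 1, then best[8]=44)
best[10] = 52  (first piece 1, then best[9]=48)
best[11] = 56  (first piece 1, then best[10]=52)
One optimal cutting: 7 + 1 + 1 + 1 + 1 → $56.

56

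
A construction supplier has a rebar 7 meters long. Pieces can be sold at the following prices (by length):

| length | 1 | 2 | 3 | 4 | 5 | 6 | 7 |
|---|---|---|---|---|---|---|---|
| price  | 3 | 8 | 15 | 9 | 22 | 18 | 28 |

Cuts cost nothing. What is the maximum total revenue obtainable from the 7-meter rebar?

33

Consider every possible first cut. v[k] is the best of p[i]+v[k−i] over all sellable i≤k.
v[1] = 3
v[2] = max(3+3, 8+0) = 8
v[3] = max(3+8, 8+3, 15+0) = 15
v[4] = max(3+15, 8+8, 15+3, 9+0) = 18
v[5] = max(3+18, 8+15, 15+8, 9+3, 22+0) = 23
v[6] = max(3+23, 8+18, 15+15, 9+8, 22+3, 18+0) = 30
v[7] = max(3+30, 8+23, 15+18, …, 18+3, 28+0) = 33
One optimal cutting: 3 + 3 + 1 → ₹15 + ₹15 + ₹3 = ₹33.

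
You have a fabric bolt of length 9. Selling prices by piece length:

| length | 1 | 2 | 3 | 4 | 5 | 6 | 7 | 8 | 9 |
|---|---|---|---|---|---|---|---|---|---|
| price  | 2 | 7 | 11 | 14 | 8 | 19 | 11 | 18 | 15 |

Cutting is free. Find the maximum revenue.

33

Build r[k] bottom-up: r[k] = max over allowed piece i of (p[i] + r[k−i]).
r[1] = 2
r[2] = 7
r[3] = 11
r[4] = 14  (first piece 2, then r[2]=7)
r[5] = 18  (first piece 2, then r[3]=11)
r[6] = 22  (first piece 3, then r[3]=11)
r[7] = 25  (first piece 2, then r[5]=18)
r[8] = 29  (first piece 2, then r[6]=22)
r[9] = 33  (first piece 3, then r[6]=22)
One optimal cutting: 3 + 3 + 3 → $11 + $11 + $11 = $33.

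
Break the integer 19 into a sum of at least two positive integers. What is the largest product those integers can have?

Define m[k] = max over 1≤i<k of i · max(k−i, m[k−i]); the inner max lets the remainder stay uncut if that's better.
Small cases: m[2]=1, m[3]=2, m[4]=4, m[5]=6, m[6]=9, m[7]=12, m[8]=18, m[9]=27, m[10]=36, m[11]=54.
m[12] = 3*max(9,27) = 3*27 = 81
m[13] = 2*max(11,54) = 2*54 = 108
m[14] = 2*max(12,81) = 2*81 = 162
m[15] = 3*max(12,81) = 3*81 = 243
m[16] = 2*max(14,162) = 2*162 = 324
m[17] = 2*max(15,243) = 2*243 = 486
m[18] = 3*max(15,243) = 3*243 = 729
m[19] = 2*max(17,486) = 2*486 = 972
One optimal split: 3 + 3 + 3 + 3 + 3 + 2 + 2; product 3*3*3*3*3*2*2 = 972.

972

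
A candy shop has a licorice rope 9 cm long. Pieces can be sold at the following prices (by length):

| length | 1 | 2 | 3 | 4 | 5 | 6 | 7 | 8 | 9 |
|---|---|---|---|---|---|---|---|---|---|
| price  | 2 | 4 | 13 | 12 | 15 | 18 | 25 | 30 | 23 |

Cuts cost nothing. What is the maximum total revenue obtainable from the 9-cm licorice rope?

Build v[k] bottom-up: v[k] = max over allowed piece i of (p[i] + v[k−i]).
v[1] = 2
v[2] = max(2+2, 4+0) = 4
v[3] = max(2+4, 4+2, 13+0) = 13
v[4] = max(2+13, 4+4, 13+2, 12+0) = 15
v[5] = max(2+15, 4+13, 13+4, 12+2, 15+0) = 17
v[6] = max(2+17, 4+15, 13+13, 12+4, 15+2, 18+0) = 26
v[7] = max(2+26, 4+17, 13+15, …, 18+2, 25+0) = 28
v[8] = max(2+28, 4+26, 13+17, …, 25+2, 30+0) = 30
v[9] = max(2+30, 4+28, 13+26, …, 30+2, 23+0) = 39
One optimal cutting: 3 + 3 + 3 → ¢13 + ¢13 + ¢13 = ¢39.

39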